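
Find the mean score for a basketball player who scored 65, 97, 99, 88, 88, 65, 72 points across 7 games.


Average = sum / n
Sum = 574
Average = 574 / 7 = 82

82


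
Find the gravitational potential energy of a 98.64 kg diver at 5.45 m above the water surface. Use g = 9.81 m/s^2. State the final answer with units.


PE = m * g * h
PE = 98.64 * 9.81 * 5.45
PE = 967.6584 * 5.45 = 5273.7383 J

5273.7383 J


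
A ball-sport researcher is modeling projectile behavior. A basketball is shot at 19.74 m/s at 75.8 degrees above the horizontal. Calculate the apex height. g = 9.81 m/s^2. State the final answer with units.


H = (v*sin(theta))^2 / (2*g)
vy = v*sin(theta) = 19.74 * sin(75.8 deg) = 19.1369 m/s
H = vy^2 / (2*g) = 366.2191 / (2*9.81)
H = 366.2191 / 19.62 = 18.6656 m

18.6656 m


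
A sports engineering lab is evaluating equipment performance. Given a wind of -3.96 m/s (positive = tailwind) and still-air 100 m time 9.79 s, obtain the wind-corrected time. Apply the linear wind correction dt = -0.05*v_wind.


dt = -0.05 * v_wind = -0.05 * -3.96 = 0.198 s
t_corrected = t_still + dt = 9.79 + (0.198)
t_corrected = 9.988 s

9.988 s


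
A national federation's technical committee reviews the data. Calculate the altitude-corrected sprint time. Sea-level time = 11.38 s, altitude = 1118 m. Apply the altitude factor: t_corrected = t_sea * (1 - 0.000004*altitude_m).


Correction factor = 1 - 0.000004 * 1118 = 0.995528
t_corrected = t_sea * factor = 11.38 * 0.995528
t_corrected = 11.3291 s

11.3291 s


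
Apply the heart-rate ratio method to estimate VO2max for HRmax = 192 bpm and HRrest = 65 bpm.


VO2max = 15.3 * HRmax / HRrest
VO2max = 15.3 * 192 / 65
VO2max = 2937.6 / 65 = 45.1938 mL/kg/min

45.1938 mL/kg/min


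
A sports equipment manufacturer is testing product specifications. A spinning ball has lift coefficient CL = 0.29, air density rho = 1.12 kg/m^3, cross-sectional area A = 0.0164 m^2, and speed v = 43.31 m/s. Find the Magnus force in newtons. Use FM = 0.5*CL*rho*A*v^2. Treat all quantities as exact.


FM = 0.5 * CL * rho * A * v^2
FM = 0.5 * 0.29 * 1.12 * 0.0164 * 43.31^2
v^2 = 1875.7561
FM = 0.5 * 0.29 * 1.12 * 0.0164 * 1875.7561 = 4.9958 N

4.9958 N


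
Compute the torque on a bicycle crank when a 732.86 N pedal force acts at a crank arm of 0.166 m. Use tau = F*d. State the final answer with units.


tau = F * d
tau = 732.86 * 0.166
tau = 121.6548 N*m

121.6548 N*m


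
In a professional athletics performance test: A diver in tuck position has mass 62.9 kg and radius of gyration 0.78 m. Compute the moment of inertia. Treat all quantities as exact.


I = m * k^2
I = 62.9 * 0.78^2
I = 62.9 * 0.6084 = 38.2684 kg*m^2

38.2684 kg*m^2


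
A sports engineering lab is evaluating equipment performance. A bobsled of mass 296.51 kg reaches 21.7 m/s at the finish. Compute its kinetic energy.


KE = 0.5 * m * v^2
KE = 0.5 * 296.51 * 21.7^2
KE = 0.5 * 296.51 * 470.89 = 69811.7969 J

69811.7969 J


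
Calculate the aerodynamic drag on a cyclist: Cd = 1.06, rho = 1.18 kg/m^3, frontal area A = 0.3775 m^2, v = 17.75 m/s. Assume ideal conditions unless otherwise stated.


Fd = 0.5 * Cd * rho * A * v^2
Fd = 0.5 * 1.06 * 1.18 * 0.3775 * 17.75^2
v^2 = 315.0625
Fd = 0.5 * 1.06 * 1.18 * 0.3775 * 315.0625 = 74.3826 N

74.3826 N


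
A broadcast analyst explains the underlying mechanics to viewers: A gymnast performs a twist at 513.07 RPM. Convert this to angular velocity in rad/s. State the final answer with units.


omega = RPM * 2 * pi / 60
omega = 513.07 * 2 * 3.14159 / 60
omega = 3223.7139 / 60 = 53.7286 rad/s

53.7286 rad/s


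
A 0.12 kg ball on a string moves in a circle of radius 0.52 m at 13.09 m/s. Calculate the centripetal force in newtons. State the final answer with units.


Fc = m * v^2 / r
v^2 = 13.09^2 = 171.3481
Fc = 0.12 * 171.3481 / 0.52
Fc = 20.5618 / 0.52 = 39.5419 N

39.5419 N


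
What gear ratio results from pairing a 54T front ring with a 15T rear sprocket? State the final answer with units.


GR = front_teeth / rear_teeth
GR = 54 / 15
GR = 3.6

3.6


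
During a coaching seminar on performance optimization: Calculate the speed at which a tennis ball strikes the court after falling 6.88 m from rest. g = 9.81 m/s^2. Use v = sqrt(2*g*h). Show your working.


v = sqrt(2 * g * h)
v = sqrt(2 * 9.81 * 6.88)
v = sqrt(134.9856) = 11.6183 m/s

11.6183 m/s


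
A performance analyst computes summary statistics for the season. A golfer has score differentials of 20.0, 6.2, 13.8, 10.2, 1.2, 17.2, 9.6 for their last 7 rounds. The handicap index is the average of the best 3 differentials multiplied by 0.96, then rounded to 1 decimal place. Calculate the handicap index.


All differentials: 20.0, 6.2, 13.8, 10.2, 1.2, 17.2, 9.6
Sorted: 1.2, 6.2, 9.6, 10.2, 13.8, 17.2, 20.0
Best 3: 1.2, 6.2, 9.6
Average of best = 17 / 3 = 5.6667
Raw index = 5.6667 * 0.96 = 5.44
Handicap index = round(5.44, 1) = 5.4

5.4


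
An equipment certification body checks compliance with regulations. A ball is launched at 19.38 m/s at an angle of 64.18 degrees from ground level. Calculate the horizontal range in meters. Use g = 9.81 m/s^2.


R = v^2 * sin(2*theta) / g
Convert angle to radians: theta = 64.18 deg = 1.1202 rad
sin(2*theta) = sin(2.2403) = 0.7841
R = 19.38^2 * 0.7841 / 9.81
R = 375.5844 * 0.7841 / 9.81 = 30.021 m

30.021 m


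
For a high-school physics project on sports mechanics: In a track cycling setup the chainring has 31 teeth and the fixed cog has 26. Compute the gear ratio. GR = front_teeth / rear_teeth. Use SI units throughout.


GR = front_teeth / rear_teeth
GR = 31 / 26
GR = 1.1923

1.1923


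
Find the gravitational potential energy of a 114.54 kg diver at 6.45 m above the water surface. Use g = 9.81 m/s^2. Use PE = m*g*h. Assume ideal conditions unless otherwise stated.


PE = m * g * h
PE = 114.54 * 9.81 * 6.45
PE = 1123.6374 * 6.45 = 7247.4612 J

7247.4612 J


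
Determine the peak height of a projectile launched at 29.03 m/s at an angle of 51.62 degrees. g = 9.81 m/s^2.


H = (v*sin(theta))^2 / (2*g)
vy = v*sin(theta) = 29.03 * sin(51.62 deg) = 22.7569 m/s
H = vy^2 / (2*g) = 517.8771 / (2*9.81)
H = 517.8771 / 19.62 = 26.3954 m

26.3954 m


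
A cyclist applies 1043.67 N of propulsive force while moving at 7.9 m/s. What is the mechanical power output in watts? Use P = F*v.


P = F * v
P = 1043.67 * 7.9
P = 8244.993 W

8244.993 W


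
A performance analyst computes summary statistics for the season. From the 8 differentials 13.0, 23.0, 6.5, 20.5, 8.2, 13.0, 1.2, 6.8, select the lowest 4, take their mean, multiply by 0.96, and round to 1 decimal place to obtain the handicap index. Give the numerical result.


All differentials: 13.0, 23.0, 6.5, 20.5, 8.2, 13.0, 1.2, 6.8
Sorted: 1.2, 6.5, 6.8, 8.2, 13.0, 13.0, 20.5, 23.0
Best 4: 1.2, 6.5, 6.8, 8.2
Average of best = 22.7 / 4 = 5.675
Raw index = 5.675 * 0.96 = 5.448
Handicap index = round(5.448, 1) = 5.4

5.4


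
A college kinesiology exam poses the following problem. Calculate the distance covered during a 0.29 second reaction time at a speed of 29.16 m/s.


d = v * t
d = 29.16 * 0.29
d = 8.4564 m

8.4564 m


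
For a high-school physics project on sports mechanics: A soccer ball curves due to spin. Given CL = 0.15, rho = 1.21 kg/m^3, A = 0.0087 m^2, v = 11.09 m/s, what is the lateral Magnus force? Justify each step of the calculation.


FM = 0.5 * CL * rho * A * v^2
FM = 0.5 * 0.15 * 1.21 * 0.0087 * 11.09^2
v^2 = 122.9881
FM = 0.5 * 0.15 * 1.21 * 0.0087 * 122.9881 = 0.0971 N

0.0971 N


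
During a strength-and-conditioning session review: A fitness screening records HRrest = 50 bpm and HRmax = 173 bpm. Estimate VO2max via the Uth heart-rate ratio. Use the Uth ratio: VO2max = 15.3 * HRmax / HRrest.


VO2max = 15.3 * HRmax / HRrest
VO2max = 15.3 * 173 / 50
VO2max = 2646.9 / 50 = 52.938 mL/kg/min

52.938 mL/kg/min


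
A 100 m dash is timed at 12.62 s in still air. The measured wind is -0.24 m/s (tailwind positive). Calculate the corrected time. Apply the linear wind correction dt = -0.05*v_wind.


dt = -0.05 * v_wind = -0.05 * -0.24 = 0.012 s
t_corrected = t_still + dt = 12.62 + (0.012)
t_corrected = 12.632 s

12.632 s


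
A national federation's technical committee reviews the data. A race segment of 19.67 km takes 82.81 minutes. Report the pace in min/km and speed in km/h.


Pace = time / distance = 82.81 min / 19.67 km = 4.21 min/km
Speed = distance / time_in_hours = 19.67 / 1.3802 hr
Speed = 14.2519 km/h

4.21 min/km, 14.2519 km/h


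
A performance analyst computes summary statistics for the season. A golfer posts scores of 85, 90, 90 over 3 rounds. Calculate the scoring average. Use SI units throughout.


Average = sum / n
Sum = 265
Average = 265 / 3 = 88.3333

88.3333


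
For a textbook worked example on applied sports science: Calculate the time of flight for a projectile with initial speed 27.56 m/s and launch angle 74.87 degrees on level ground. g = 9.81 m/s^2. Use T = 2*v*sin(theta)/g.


T = 2*v*sin(theta)/g
sin(theta) = sin(74.87 deg) = 0.9653
T = 2*27.56*0.9653 / 9.81
T = 53.2093 / 9.81 = 5.424 s

5.424 s


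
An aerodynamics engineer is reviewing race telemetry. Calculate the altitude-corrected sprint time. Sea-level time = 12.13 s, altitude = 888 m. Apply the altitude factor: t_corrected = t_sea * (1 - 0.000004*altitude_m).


Correction factor = 1 - 0.000004 * 888 = 0.996448
t_corrected = t_sea * factor = 12.13 * 0.996448
t_corrected = 12.0869 s

12.0869 s


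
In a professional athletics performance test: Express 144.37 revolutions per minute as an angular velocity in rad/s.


omega = RPM * 2 * pi / 60
omega = 144.37 * 2 * 3.14159 / 60
omega = 907.1035 / 60 = 15.1184 rad/s

15.1184 rad/s


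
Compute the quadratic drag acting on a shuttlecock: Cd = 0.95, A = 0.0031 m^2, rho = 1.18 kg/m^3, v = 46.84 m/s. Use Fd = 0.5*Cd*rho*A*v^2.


Fd = 0.5 * Cd * rho * A * v^2
Fd = 0.5 * 0.95 * 1.18 * 0.0031 * 46.84^2
v^2 = 2193.9856
Fd = 0.5 * 0.95 * 1.18 * 0.0031 * 2193.9856 = 3.8122 N

3.8122 N


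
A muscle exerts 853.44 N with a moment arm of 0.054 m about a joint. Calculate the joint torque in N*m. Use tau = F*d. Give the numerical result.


tau = F * d
tau = 853.44 * 0.054
tau = 46.0858 N*m

46.0858 N*m


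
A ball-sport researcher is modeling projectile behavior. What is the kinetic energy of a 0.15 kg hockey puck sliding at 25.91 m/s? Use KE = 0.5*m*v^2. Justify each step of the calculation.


KE = 0.5 * m * v^2
KE = 0.5 * 0.15 * 25.91^2
KE = 0.5 * 0.15 * 671.3281 = 50.3496 J

50.3496 J


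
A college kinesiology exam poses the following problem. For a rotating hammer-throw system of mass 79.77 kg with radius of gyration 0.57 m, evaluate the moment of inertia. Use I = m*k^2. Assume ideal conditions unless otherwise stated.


I = m * k^2
I = 79.77 * 0.57^2
I = 79.77 * 0.3249 = 25.9173 kg*m^2

25.9173 kg*m^2


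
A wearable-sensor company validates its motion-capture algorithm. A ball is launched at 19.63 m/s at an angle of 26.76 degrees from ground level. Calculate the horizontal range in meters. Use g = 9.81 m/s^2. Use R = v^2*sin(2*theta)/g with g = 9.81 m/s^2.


R = v^2 * sin(2*theta) / g
Convert angle to radians: theta = 26.76 deg = 0.4671 rad
sin(2*theta) = sin(0.9341) = 0.8041
R = 19.63^2 * 0.8041 / 9.81
R = 385.3369 * 0.8041 / 9.81 = 31.5837 m

31.5837 m


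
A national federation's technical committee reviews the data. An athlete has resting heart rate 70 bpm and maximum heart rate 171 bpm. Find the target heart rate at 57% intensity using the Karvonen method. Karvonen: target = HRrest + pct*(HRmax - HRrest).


Target = HRrest + pct*(HRmax - HRrest)
Heart rate reserve = HRmax - HRrest = 171 - 70 = 101 bpm
Fraction = 57% = 0.57
Target = 70 + 0.57 * 101
Target = 70 + 57.57 = 127.57 bpm

127.57 bpm


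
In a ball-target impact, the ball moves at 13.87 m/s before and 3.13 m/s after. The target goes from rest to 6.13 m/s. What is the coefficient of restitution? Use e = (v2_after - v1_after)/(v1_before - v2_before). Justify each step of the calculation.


e = (v2_after - v1_after) / (v1_before - v2_before)
Numerator = 6.13 - 3.13 = 3
Denominator = 13.87 - 0 = 13.87
e = 3 / 13.87 = 0.2163

0.2163


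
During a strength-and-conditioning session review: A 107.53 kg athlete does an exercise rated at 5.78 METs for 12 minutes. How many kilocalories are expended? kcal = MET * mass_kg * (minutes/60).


kcal = MET * mass * time_hr
Convert time: 12 min = 0.2 hr
kcal = 5.78 * 107.53 * 0.2
kcal = 124.3047 kcal

124.3047 kcal


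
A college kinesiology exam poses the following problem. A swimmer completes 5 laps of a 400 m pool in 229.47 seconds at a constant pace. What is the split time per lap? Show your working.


Split time = total_time / n_laps = 229.47 / 5
Split time = 45.894 s per lap

45.894 s


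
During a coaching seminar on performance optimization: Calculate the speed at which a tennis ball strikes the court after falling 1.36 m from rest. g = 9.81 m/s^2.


v = sqrt(2 * g * h)
v = sqrt(2 * 9.81 * 1.36)
v = sqrt(26.6832) = 5.1656 m/s

5.1656 m/s


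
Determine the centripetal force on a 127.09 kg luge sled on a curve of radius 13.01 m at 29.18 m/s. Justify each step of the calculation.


Fc = m * v^2 / r
v^2 = 29.18^2 = 851.4724
Fc = 127.09 * 851.4724 / 13.01
Fc = 108213.6273 / 13.01 = 8317.7269 N

8317.7269 N


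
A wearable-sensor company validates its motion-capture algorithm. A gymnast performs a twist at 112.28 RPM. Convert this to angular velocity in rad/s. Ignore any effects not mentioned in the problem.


omega = RPM * 2 * pi / 60
omega = 112.28 * 2 * 3.14159 / 60
omega = 705.476 / 60 = 11.7579 rad/s

11.7579 rad/s


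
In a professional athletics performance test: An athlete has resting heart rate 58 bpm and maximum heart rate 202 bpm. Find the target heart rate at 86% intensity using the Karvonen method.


Target = HRrest + pct*(HRmax - HRrest)
Heart rate reserve = HRmax - HRrest = 202 - 58 = 144 bpm
Fraction = 86% = 0.86
Target = 58 + 0.86 * 144
Target = 58 + 123.84 = 181.84 bpm

181.84 bpm


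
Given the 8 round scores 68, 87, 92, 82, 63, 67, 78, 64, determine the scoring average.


Average = sum / n
Sum = 601
Average = 601 / 8 = 75.125

75.125


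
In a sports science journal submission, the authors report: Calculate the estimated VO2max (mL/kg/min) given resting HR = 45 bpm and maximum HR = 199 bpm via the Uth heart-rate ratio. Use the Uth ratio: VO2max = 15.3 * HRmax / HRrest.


VO2max = 15.3 * HRmax / HRrest
VO2max = 15.3 * 199 / 45
VO2max = 3044.7 / 45 = 67.66 mL/kg/min

67.66 mL/kg/min


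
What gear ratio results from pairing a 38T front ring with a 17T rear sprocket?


GR = front_teeth / rear_teeth
GR = 38 / 17
GR = 2.2353

2.2353


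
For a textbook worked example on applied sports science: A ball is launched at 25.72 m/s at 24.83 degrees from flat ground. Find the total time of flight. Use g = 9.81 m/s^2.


T = 2*v*sin(theta)/g
sin(theta) = sin(24.83 deg) = 0.4199
T = 2*25.72*0.4199 / 9.81
T = 21.6011 / 9.81 = 2.2019 s

2.2019 s


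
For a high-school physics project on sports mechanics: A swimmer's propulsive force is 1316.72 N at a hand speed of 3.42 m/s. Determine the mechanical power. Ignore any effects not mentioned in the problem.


P = F * v
P = 1316.72 * 3.42
P = 4503.1824 W

4503.1824 W


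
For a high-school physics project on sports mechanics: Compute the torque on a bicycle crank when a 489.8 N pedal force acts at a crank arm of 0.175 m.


tau = F * d
tau = 489.8 * 0.175
tau = 85.715 N*m

85.715 N*m


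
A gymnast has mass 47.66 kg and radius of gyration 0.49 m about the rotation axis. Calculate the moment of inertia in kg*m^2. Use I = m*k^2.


I = m * k^2
I = 47.66 * 0.49^2
I = 47.66 * 0.2401 = 11.4432 kg*m^2

11.4432 kg*m^2


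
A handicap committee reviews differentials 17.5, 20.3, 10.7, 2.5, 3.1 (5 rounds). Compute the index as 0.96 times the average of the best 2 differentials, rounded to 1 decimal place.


All differentials: 17.5, 20.3, 10.7, 2.5, 3.1
Sorted: 2.5, 3.1, 10.7, 17.5, 20.3
Best 2: 2.5, 3.1
Average of best = 5.6 / 2 = 2.8
Raw index = 2.8 * 0.96 = 2.688
Handicap index = round(2.688, 1) = 2.7

2.7


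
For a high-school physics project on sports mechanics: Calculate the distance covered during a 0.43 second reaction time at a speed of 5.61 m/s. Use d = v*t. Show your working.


d = v * t
d = 5.61 * 0.43
d = 2.4123 m

2.4123 m


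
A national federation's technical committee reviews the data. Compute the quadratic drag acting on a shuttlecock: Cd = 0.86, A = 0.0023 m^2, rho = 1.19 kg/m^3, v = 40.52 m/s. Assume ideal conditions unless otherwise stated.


Fd = 0.5 * Cd * rho * A * v^2
Fd = 0.5 * 0.86 * 1.19 * 0.0023 * 40.52^2
v^2 = 1641.8704
Fd = 0.5 * 0.86 * 1.19 * 0.0023 * 1641.8704 = 1.9323 N

1.9323 N


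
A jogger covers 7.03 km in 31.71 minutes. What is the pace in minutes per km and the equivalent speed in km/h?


Pace = time / distance = 31.71 min / 7.03 km = 4.5107 min/km
Speed = distance / time_in_hours = 7.03 / 0.5285 hr
Speed = 13.3018 km/h

4.5107 min/km, 13.3018 km/h


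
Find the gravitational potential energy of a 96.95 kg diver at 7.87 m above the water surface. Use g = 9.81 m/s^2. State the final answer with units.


PE = m * g * h
PE = 96.95 * 9.81 * 7.87
PE = 951.0795 * 7.87 = 7484.9957 J

7484.9957 J


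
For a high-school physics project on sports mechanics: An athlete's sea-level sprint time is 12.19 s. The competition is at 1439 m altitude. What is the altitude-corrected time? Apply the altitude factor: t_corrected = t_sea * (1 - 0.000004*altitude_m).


Correction factor = 1 - 0.000004 * 1439 = 0.994244
t_corrected = t_sea * factor = 12.19 * 0.994244
t_corrected = 12.1198 s

12.1198 s


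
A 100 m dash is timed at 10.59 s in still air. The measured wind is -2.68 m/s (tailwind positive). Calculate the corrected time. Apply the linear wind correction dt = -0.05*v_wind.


dt = -0.05 * v_wind = -0.05 * -2.68 = 0.134 s
t_corrected = t_still + dt = 10.59 + (0.134)
t_corrected = 10.724 s

10.724 s


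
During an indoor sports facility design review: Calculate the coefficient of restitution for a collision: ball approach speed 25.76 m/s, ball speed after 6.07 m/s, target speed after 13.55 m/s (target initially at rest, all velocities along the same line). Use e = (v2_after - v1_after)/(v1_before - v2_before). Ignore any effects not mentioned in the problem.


e = (v2_after - v1_after) / (v1_before - v2_before)
Numerator = 13.55 - 6.07 = 7.48
Denominator = 25.76 - 0 = 25.76
e = 7.48 / 25.76 = 0.2904

0.2904


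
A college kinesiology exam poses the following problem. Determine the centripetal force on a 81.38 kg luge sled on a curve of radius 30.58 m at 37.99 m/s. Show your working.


Fc = m * v^2 / r
v^2 = 37.99^2 = 1443.2401
Fc = 81.38 * 1443.2401 / 30.58
Fc = 117450.8793 / 30.58 = 3840.7743 N

3840.7743 N


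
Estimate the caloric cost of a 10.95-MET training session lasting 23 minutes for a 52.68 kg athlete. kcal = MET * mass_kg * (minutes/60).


kcal = MET * mass * time_hr
Convert time: 23 min = 0.3833 hr
kcal = 10.95 * 52.68 * 0.3833
kcal = 221.1243 kcal

221.1243 kcal


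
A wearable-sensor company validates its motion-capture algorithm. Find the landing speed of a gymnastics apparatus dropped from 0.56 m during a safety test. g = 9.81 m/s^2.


v = sqrt(2 * g * h)
v = sqrt(2 * 9.81 * 0.56)
v = sqrt(10.9872) = 3.3147 m/s

3.3147 m/s


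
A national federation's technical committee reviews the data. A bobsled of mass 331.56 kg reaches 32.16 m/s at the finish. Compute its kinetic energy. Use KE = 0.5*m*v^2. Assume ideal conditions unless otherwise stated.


KE = 0.5 * m * v^2
KE = 0.5 * 331.56 * 32.16^2
KE = 0.5 * 331.56 * 1034.2656 = 171460.5512 J

171460.5512 J


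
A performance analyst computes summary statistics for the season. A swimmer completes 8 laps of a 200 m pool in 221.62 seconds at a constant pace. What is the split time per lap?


Split time = total_time / n_laps = 221.62 / 8
Split time = 27.7025 s per lap

27.7025 s


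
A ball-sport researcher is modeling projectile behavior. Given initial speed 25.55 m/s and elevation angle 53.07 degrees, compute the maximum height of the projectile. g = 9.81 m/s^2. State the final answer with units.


H = (v*sin(theta))^2 / (2*g)
vy = v*sin(theta) = 25.55 * sin(53.07 deg) = 20.4239 m/s
H = vy^2 / (2*g) = 417.136 / (2*9.81)
H = 417.136 / 19.62 = 21.2608 m

21.2608 m


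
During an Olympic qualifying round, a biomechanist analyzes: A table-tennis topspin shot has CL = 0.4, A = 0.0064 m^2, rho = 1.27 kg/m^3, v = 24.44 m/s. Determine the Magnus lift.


FM = 0.5 * CL * rho * A * v^2
FM = 0.5 * 0.4 * 1.27 * 0.0064 * 24.44^2
v^2 = 597.3136
FM = 0.5 * 0.4 * 1.27 * 0.0064 * 597.3136 = 0.971 N

0.971 N


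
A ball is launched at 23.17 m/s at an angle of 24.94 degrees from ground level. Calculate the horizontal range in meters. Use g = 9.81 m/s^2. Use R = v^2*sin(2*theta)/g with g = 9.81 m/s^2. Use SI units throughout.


R = v^2 * sin(2*theta) / g
Convert angle to radians: theta = 24.94 deg = 0.4353 rad
sin(2*theta) = sin(0.8706) = 0.7647
R = 23.17^2 * 0.7647 / 9.81
R = 536.8489 * 0.7647 / 9.81 = 41.8478 m

41.8478 m


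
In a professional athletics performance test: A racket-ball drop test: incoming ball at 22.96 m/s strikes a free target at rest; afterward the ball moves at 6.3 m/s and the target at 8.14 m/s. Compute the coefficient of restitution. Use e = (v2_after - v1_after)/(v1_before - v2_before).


e = (v2_after - v1_after) / (v1_before - v2_before)
Numerator = 8.14 - 6.3 = 1.84
Denominator = 22.96 - 0 = 22.96
e = 1.84 / 22.96 = 0.0801

0.0801


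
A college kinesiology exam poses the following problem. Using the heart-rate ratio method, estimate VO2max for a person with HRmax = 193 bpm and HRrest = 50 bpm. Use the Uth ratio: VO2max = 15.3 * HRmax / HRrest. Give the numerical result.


VO2max = 15.3 * HRmax / HRrest
VO2max = 15.3 * 193 / 50
VO2max = 2952.9 / 50 = 59.058 mL/kg/min

59.058 mL/kg/min


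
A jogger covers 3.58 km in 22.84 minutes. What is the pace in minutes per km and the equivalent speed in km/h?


Pace = time / distance = 22.84 min / 3.58 km = 6.3799 min/km
Speed = distance / time_in_hours = 3.58 / 0.3807 hr
Speed = 9.4046 km/h

6.3799 min/km, 9.4046 km/h


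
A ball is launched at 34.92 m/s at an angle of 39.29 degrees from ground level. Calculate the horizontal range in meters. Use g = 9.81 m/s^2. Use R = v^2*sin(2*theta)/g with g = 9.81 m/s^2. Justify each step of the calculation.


R = v^2 * sin(2*theta) / g
Convert angle to radians: theta = 39.29 deg = 0.6857 rad
sin(2*theta) = sin(1.3715) = 0.9802
R = 34.92^2 * 0.9802 / 9.81
R = 1219.4064 * 0.9802 / 9.81 = 121.8415 m

121.8415 m


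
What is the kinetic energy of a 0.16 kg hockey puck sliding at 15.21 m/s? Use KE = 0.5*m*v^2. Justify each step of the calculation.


KE = 0.5 * m * v^2
KE = 0.5 * 0.16 * 15.21^2
KE = 0.5 * 0.16 * 231.3441 = 18.5075 J

18.5075 J


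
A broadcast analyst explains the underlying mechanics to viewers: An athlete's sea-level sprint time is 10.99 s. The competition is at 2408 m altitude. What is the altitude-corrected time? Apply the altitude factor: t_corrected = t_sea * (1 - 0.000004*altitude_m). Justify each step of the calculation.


Correction factor = 1 - 0.000004 * 2408 = 0.990368
t_corrected = t_sea * factor = 10.99 * 0.990368
t_corrected = 10.8841 s

10.8841 s


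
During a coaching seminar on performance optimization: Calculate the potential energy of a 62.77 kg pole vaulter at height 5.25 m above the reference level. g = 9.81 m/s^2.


PE = m * g * h
PE = 62.77 * 9.81 * 5.25
PE = 615.7737 * 5.25 = 3232.8119 J

3232.8119 J


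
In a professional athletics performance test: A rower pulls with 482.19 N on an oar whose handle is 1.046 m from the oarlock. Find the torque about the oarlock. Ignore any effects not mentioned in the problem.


tau = F * d
tau = 482.19 * 1.046
tau = 504.3707 N*m

504.3707 N*m


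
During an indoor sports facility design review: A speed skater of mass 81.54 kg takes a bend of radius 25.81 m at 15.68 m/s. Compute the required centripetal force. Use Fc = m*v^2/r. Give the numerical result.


Fc = m * v^2 / r
v^2 = 15.68^2 = 245.8624
Fc = 81.54 * 245.8624 / 25.81
Fc = 20047.6201 / 25.81 = 776.7385 N

776.7385 N


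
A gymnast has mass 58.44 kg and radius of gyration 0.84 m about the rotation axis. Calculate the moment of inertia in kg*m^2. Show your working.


I = m * k^2
I = 58.44 * 0.84^2
I = 58.44 * 0.7056 = 41.2353 kg*m^2

41.2353 kg*m^2


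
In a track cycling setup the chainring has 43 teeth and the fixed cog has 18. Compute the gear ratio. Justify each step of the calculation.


GR = front_teeth / rear_teeth
GR = 43 / 18
GR = 2.3889

2.3889


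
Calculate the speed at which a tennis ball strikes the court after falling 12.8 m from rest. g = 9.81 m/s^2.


v = sqrt(2 * g * h)
v = sqrt(2 * 9.81 * 12.8)
v = sqrt(251.136) = 15.8473 m/s

15.8473 m/s


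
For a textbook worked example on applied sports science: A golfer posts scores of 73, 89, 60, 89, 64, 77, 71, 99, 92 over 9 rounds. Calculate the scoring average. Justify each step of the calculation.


Average = sum / n
Sum = 714
Average = 714 / 9 = 79.3333

79.3333


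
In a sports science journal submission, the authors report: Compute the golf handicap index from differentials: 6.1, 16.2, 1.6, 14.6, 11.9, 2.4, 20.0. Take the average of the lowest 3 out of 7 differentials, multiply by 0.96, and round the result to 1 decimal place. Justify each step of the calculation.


All differentials: 6.1, 16.2, 1.6, 14.6, 11.9, 2.4, 20.0
Sorted: 1.6, 2.4, 6.1, 11.9, 14.6, 16.2, 20.0
Best 3: 1.6, 2.4, 6.1
Average of best = 10.1 / 3 = 3.3667
Raw index = 3.3667 * 0.96 = 3.232
Handicap index = round(3.232, 1) = 3.2

3.2


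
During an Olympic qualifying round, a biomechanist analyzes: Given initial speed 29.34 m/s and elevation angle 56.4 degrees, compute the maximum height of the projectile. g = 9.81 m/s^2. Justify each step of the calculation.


H = (v*sin(theta))^2 / (2*g)
vy = v*sin(theta) = 29.34 * sin(56.4 deg) = 24.4379 m/s
H = vy^2 / (2*g) = 597.2114 / (2*9.81)
H = 597.2114 / 19.62 = 30.4389 m

30.4389 m


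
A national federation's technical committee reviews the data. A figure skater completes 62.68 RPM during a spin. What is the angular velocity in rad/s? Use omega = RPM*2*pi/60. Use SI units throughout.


omega = RPM * 2 * pi / 60
omega = 62.68 * 2 * 3.14159 / 60
omega = 393.8301 / 60 = 6.5638 rad/s

6.5638 rad/s


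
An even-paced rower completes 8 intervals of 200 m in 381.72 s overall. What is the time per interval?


Split time = total_time / n_laps = 381.72 / 8
Split time = 47.715 s per lap

47.715 s


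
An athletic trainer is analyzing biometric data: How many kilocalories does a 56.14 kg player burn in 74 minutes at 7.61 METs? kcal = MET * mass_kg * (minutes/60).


kcal = MET * mass * time_hr
Convert time: 74 min = 1.2333 hr
kcal = 7.61 * 56.14 * 1.2333
kcal = 526.9113 kcal

526.9113 kcal


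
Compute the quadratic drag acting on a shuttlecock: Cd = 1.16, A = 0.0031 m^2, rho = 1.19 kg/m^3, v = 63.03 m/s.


Fd = 0.5 * Cd * rho * A * v^2
Fd = 0.5 * 1.16 * 1.19 * 0.0031 * 63.03^2
v^2 = 3972.7809
Fd = 0.5 * 1.16 * 1.19 * 0.0031 * 3972.7809 = 8.5002 N

8.5002 N


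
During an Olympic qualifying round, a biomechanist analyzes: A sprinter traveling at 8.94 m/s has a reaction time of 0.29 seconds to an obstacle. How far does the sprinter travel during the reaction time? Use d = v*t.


d = v * t
d = 8.94 * 0.29
d = 2.5926 m

2.5926 m


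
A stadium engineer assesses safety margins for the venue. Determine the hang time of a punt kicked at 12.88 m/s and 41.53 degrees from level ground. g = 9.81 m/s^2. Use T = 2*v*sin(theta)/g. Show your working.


T = 2*v*sin(theta)/g
sin(theta) = sin(41.53 deg) = 0.663
T = 2*12.88*0.663 / 9.81
T = 17.0792 / 9.81 = 1.741 s

1.741 s


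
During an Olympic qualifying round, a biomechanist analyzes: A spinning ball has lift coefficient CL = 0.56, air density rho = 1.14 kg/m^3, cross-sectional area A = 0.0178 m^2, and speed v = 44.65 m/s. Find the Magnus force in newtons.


FM = 0.5 * CL * rho * A * v^2
FM = 0.5 * 0.56 * 1.14 * 0.0178 * 44.65^2
v^2 = 1993.6225
FM = 0.5 * 0.56 * 1.14 * 0.0178 * 1993.6225 = 11.3273 N

11.3273 N


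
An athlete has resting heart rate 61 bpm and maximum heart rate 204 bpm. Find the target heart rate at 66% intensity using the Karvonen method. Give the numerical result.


Target = HRrest + pct*(HRmax - HRrest)
Heart rate reserve = HRmax - HRrest = 204 - 61 = 143 bpm
Fraction = 66% = 0.66
Target = 61 + 0.66 * 143
Target = 61 + 94.38 = 155.38 bpm

155.38 bpm


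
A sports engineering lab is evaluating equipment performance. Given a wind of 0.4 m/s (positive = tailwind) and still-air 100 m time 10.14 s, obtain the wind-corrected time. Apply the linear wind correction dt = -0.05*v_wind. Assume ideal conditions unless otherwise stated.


dt = -0.05 * v_wind = -0.05 * 0.4 = -0.02 s
t_corrected = t_still + dt = 10.14 + (-0.02)
t_corrected = 10.12 s

10.12 s


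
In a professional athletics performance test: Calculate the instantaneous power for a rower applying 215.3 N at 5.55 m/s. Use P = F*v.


P = F * v
P = 215.3 * 5.55
P = 1194.915 W

1194.915 W


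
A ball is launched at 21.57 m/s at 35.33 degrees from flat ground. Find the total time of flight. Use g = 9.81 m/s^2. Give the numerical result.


T = 2*v*sin(theta)/g
sin(theta) = sin(35.33 deg) = 0.5783
T = 2*21.57*0.5783 / 9.81
T = 24.9472 / 9.81 = 2.543 s

2.543 s


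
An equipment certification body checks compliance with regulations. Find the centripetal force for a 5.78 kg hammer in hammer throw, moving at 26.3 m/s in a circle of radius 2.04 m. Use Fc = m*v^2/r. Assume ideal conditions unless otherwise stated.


Fc = m * v^2 / r
v^2 = 26.3^2 = 691.69
Fc = 5.78 * 691.69 / 2.04
Fc = 3997.9682 / 2.04 = 1959.7883 N

1959.7883 N


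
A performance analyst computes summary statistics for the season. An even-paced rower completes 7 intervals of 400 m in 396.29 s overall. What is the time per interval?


Split time = total_time / n_laps = 396.29 / 7
Split time = 56.6129 s per lap

56.6129 s


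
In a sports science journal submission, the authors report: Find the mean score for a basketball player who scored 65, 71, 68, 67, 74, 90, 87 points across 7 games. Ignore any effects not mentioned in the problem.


Average = sum / n
Sum = 522
Average = 522 / 7 = 74.5714

74.5714


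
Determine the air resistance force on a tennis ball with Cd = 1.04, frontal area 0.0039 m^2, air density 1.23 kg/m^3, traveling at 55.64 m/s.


Fd = 0.5 * Cd * rho * A * v^2
Fd = 0.5 * 1.04 * 1.23 * 0.0039 * 55.64^2
v^2 = 3095.8096
Fd = 0.5 * 1.04 * 1.23 * 0.0039 * 3095.8096 = 7.7223 N

7.7223 N


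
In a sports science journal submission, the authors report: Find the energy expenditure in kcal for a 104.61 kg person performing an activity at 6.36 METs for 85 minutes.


kcal = MET * mass * time_hr
Convert time: 85 min = 1.4167 hr
kcal = 6.36 * 104.61 * 1.4167
kcal = 942.5361 kcal

942.5361 kcal


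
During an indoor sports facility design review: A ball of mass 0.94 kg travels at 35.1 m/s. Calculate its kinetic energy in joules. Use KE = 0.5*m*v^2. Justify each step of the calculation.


KE = 0.5 * m * v^2
KE = 0.5 * 0.94 * 35.1^2
KE = 0.5 * 0.94 * 1232.01 = 579.0447 J

579.0447 J


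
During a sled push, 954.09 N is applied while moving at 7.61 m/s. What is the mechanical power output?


P = F * v
P = 954.09 * 7.61
P = 7260.6249 W

7260.6249 W


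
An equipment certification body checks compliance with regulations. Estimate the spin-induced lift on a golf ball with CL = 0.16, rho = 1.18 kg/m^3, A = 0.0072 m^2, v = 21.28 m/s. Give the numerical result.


FM = 0.5 * CL * rho * A * v^2
FM = 0.5 * 0.16 * 1.18 * 0.0072 * 21.28^2
v^2 = 452.8384
FM = 0.5 * 0.16 * 1.18 * 0.0072 * 452.8384 = 0.3078 N

0.3078 N


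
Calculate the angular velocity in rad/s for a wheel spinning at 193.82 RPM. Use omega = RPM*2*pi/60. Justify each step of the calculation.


omega = RPM * 2 * pi / 60
omega = 193.82 * 2 * 3.14159 / 60
omega = 1217.807 / 60 = 20.2968 rad/s

20.2968 rad/s


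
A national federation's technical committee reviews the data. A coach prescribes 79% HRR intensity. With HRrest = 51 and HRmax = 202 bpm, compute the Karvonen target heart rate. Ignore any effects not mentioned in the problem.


Target = HRrest + pct*(HRmax - HRrest)
Heart rate reserve = HRmax - HRrest = 202 - 51 = 151 bpm
Fraction = 79% = 0.79
Target = 51 + 0.79 * 151
Target = 51 + 119.29 = 170.29 bpm

170.29 bpm


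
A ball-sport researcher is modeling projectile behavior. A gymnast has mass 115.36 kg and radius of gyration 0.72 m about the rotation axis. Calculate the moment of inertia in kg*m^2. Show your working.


I = m * k^2
I = 115.36 * 0.72^2
I = 115.36 * 0.5184 = 59.8026 kg*m^2

59.8026 kg*m^2


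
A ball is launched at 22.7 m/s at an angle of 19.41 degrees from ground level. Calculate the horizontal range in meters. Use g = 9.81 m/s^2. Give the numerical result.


R = v^2 * sin(2*theta) / g
Convert angle to radians: theta = 19.41 deg = 0.3388 rad
sin(2*theta) = sin(0.6775) = 0.6269
R = 22.7^2 * 0.6269 / 9.81
R = 515.29 * 0.6269 / 9.81 = 32.9279 m

32.9279 m


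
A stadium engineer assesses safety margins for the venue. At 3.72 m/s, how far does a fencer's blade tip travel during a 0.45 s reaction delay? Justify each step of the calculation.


d = v * t
d = 3.72 * 0.45
d = 1.674 m

1.674 m


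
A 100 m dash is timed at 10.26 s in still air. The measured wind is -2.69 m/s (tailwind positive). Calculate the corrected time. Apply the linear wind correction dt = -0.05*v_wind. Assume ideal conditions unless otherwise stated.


dt = -0.05 * v_wind = -0.05 * -2.69 = 0.1345 s
t_corrected = t_still + dt = 10.26 + (0.1345)
t_corrected = 10.3945 s

10.3945 s


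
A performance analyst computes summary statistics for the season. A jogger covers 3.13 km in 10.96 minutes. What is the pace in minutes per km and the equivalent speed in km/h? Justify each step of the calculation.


Pace = time / distance = 10.96 min / 3.13 km = 3.5016 min/km
Speed = distance / time_in_hours = 3.13 / 0.1827 hr
Speed = 17.135 km/h

3.5016 min/km, 17.135 km/h


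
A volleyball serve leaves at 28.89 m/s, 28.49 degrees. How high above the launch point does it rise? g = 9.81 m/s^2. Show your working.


H = (v*sin(theta))^2 / (2*g)
vy = v*sin(theta) = 28.89 * sin(28.49 deg) = 13.7807 m/s
H = vy^2 / (2*g) = 189.9073 / (2*9.81)
H = 189.9073 / 19.62 = 9.6793 m

9.6793 m


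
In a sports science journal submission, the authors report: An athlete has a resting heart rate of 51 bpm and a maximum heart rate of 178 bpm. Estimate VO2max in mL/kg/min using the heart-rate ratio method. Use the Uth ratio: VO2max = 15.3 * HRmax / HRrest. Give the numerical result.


VO2max = 15.3 * HRmax / HRrest
VO2max = 15.3 * 178 / 51
VO2max = 2723.4 / 51 = 53.4 mL/kg/min

53.4 mL/kg/min


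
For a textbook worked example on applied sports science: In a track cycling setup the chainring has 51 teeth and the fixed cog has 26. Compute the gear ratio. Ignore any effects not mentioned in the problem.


GR = front_teeth / rear_teeth
GR = 51 / 26
GR = 1.9615

1.9615


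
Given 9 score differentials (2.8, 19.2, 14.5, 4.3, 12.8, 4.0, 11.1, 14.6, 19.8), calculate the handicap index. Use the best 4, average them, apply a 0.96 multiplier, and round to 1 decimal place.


All differentials: 2.8, 19.2, 14.5, 4.3, 12.8, 4.0, 11.1, 14.6, 19.8
Sorted: 2.8, 4.0, 4.3, 11.1, 12.8, 14.5, 14.6, 19.2, 19.8
Best 4: 2.8, 4.0, 4.3, 11.1
Average of best = 22.2 / 4 = 5.55
Raw index = 5.55 * 0.96 = 5.328
Handicap index = round(5.328, 1) = 5.3

5.3


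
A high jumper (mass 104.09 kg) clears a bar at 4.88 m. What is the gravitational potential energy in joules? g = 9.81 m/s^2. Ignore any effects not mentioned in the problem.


PE = m * g * h
PE = 104.09 * 9.81 * 4.88
PE = 1021.1229 * 4.88 = 4983.0798 J

4983.0798 J


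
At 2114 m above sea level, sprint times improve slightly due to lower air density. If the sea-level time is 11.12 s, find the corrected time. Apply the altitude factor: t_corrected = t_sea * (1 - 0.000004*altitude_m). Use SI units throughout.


Correction factor = 1 - 0.000004 * 2114 = 0.991544
t_corrected = t_sea * factor = 11.12 * 0.991544
t_corrected = 11.026 s

11.026 s


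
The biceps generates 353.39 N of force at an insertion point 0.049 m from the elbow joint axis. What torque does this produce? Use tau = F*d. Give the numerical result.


tau = F * d
tau = 353.39 * 0.049
tau = 17.3161 N*m

17.3161 N*m


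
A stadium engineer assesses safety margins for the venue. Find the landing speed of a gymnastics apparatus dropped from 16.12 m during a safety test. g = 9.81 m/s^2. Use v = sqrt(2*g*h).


v = sqrt(2 * g * h)
v = sqrt(2 * 9.81 * 16.12)
v = sqrt(316.2744) = 17.7841 m/s

17.7841 m/s


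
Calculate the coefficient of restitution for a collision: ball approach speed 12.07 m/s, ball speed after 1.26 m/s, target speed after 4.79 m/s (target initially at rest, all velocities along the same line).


e = (v2_after - v1_after) / (v1_before - v2_before)
Numerator = 4.79 - 1.26 = 3.53
Denominator = 12.07 - 0 = 12.07
e = 3.53 / 12.07 = 0.2925

0.2925


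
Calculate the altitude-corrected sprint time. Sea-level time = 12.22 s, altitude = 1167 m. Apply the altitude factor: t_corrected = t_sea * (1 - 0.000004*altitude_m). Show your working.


Correction factor = 1 - 0.000004 * 1167 = 0.995332
t_corrected = t_sea * factor = 12.22 * 0.995332
t_corrected = 12.163 s

12.163 s


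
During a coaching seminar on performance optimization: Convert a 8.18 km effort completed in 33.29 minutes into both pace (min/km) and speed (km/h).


Pace = time / distance = 33.29 min / 8.18 km = 4.0697 min/km
Speed = distance / time_in_hours = 8.18 / 0.5548 hr
Speed = 14.7432 km/h

4.0697 min/km, 14.7432 km/h


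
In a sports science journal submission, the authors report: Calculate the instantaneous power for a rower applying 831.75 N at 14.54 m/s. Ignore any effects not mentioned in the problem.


P = F * v
P = 831.75 * 14.54
P = 12093.645 W

12093.645 W


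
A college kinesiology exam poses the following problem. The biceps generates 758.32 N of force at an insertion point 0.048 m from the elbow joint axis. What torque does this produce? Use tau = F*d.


tau = F * d
tau = 758.32 * 0.048
tau = 36.3994 N*m

36.3994 N*m


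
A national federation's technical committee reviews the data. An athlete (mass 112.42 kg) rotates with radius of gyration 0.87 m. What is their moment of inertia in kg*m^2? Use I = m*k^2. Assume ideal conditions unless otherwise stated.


I = m * k^2
I = 112.42 * 0.87^2
I = 112.42 * 0.7569 = 85.0907 kg*m^2

85.0907 kg*m^2


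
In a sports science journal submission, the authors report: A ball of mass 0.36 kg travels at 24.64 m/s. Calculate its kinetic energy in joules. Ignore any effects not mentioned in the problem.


KE = 0.5 * m * v^2
KE = 0.5 * 0.36 * 24.64^2
KE = 0.5 * 0.36 * 607.1296 = 109.2833 J

109.2833 J


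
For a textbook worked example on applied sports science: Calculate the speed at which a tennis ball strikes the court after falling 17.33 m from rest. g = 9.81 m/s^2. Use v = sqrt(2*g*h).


v = sqrt(2 * g * h)
v = sqrt(2 * 9.81 * 17.33)
v = sqrt(340.0146) = 18.4395 m/s

18.4395 m/s


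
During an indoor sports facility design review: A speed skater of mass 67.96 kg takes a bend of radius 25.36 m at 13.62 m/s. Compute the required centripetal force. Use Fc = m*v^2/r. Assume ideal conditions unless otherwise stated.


Fc = m * v^2 / r
v^2 = 13.62^2 = 185.5044
Fc = 67.96 * 185.5044 / 25.36
Fc = 12606.879 / 25.36 = 497.1167 N

497.1167 N
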